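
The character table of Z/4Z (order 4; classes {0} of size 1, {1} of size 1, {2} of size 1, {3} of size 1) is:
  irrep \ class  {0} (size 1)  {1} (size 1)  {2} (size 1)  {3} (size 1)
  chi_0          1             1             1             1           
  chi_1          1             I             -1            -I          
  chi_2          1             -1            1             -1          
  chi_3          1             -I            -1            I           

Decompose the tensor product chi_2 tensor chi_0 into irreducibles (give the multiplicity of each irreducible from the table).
chi_2 tensor chi_0 = chi_2 (all other irreducibles have multiplicity 0).

Working: The character of a tensor product is the pointwise product (chi_2 * chi_0)(C) = chi_2(C) * chi_0(C):
  {0}: (1)*(1), {1}: (-1)*(1), {2}: (1)*(1), {3}: (-1)*(1)
so (chi_2 * chi_0) takes values
  {0} -> 1, {1} -> -1, {2} -> 1, {3} -> -1.
Now take the inner product of this character with each irreducible chi from the table, <chi_2*chi_0, chi> = (1/4) sum_C |C| (chi_2*chi_0)(C) conj(chi(C)):
  <chi_2*chi_0, chi_0> = (1/4)[1*(1)*conj(1) + 1*(-1)*conj(1) + 1*(1)*conj(1) + 1*(-1)*conj(1)]
      = (1/4)[(1) + (-1) + (1) + (-1)] = 0/4 = 0
  <chi_2*chi_0, chi_1> = (1/4)[1*(1)*conj(1) + 1*(-1)*conj(I) + 1*(1)*conj(-1) + 1*(-1)*conj(-I)]
      = (1/4)[(1) + (I) + (-1) + (-I)] = 0/4 = 0
  <chi_2*chi_0, chi_2> = (1/4)[1*(1)*conj(1) + 1*(-1)*conj(-1) + 1*(1)*conj(1) + 1*(-1)*conj(-1)]
      = (1/4)[(1) + (1) + (1) + (1)] = 4/4 = 1
  <chi_2*chi_0, chi_3> = (1/4)[1*(1)*conj(1) + 1*(-1)*conj(-I) + 1*(1)*conj(-1) + 1*(-1)*conj(I)]
      = (1/4)[(1) + (-I) + (-1) + (I)] = 0/4 = 0
(Exp terms are combined using exp(i*s)*conj(exp(i*t)) = exp(i*(s-t)), and sums of them are collapsed using the identity that for every m > 1 the m distinct m-th roots of unity sum to 0, e.g. 1 + exp(2*I*pi/3) + exp(-2*I*pi/3) = 0.)
Hence the multiplicities are chi_2: 1. Dimension check: dim(chi_2)*dim(chi_0) = 1*1 = 1 and sum (mult * dim) = 1*1 = 1.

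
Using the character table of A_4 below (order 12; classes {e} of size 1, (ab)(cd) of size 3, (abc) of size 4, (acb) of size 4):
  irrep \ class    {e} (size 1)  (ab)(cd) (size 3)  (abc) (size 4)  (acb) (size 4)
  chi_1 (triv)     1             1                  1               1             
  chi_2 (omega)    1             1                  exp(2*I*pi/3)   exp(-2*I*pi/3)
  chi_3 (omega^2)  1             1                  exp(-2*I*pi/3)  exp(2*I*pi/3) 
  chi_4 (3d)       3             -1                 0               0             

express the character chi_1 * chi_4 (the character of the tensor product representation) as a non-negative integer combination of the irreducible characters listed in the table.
chi_1 tensor chi_4 = chi_4 (all other irreducibles have multiplicity 0).

Justification: The character of a tensor product is the pointwise product (chi_1 * chi_4)(C) = chi_1(C) * chi_4(C):
  {e}: (1)*(3), (ab)(cd): (1)*(-1), (abc): (1)*(0), (acb): (1)*(0)
so (chi_1 * chi_4) takes values
  {e} -> 3, (ab)(cd) -> -1, (abc) -> 0, (acb) -> 0.
Now take the inner product of this character with each irreducible chi from the table, <chi_1*chi_4, chi> = (1/12) sum_C |C| (chi_1*chi_4)(C) conj(chi(C)):
  <chi_1*chi_4, chi_1> = (1/12)[1*(3)*conj(1) + 3*(-1)*conj(1) + 4*(0)*conj(1) + 4*(0)*conj(1)]
      = (1/12)[(3) + (-3) + (0) + (0)] = 0/12 = 0
  <chi_1*chi_4, chi_2> = (1/12)[1*(3)*conj(1) + 3*(-1)*conj(1) + 4*(0)*conj(exp(2*I*pi/3)) + 4*(0)*conj(exp(-2*I*pi/3))]
      = (1/12)[(3) + (-3) + (0) + (0)] = 0/12 = 0
  <chi_1*chi_4, chi_3> = (1/12)[1*(3)*conj(1) + 3*(-1)*conj(1) + 4*(0)*conj(exp(-2*I*pi/3)) + 4*(0)*conj(exp(2*I*pi/3))]
      = (1/12)[(3) + (-3) + (0) + (0)] = 0/12 = 0
  <chi_1*chi_4, chi_4> = (1/12)[1*(3)*conj(3) + 3*(-1)*conj(-1) + 4*(0)*conj(0) + 4*(0)*conj(0)]
      = (1/12)[(9) + (3) + (0) + (0)] = 12/12 = 1
(Exp terms are combined using exp(i*s)*conj(exp(i*t)) = exp(i*(s-t)), and sums of them are collapsed using the identity that for every m > 1 the m distinct m-th roots of unity sum to 0, e.g. 1 + exp(2*I*pi/3) + exp(-2*I*pi/3) = 0.)
Hence the multiplicities are chi_4: 1. Dimension check: dim(chi_1)*dim(chi_4) = 1*3 = 3 and sum (mult * dim) = 1*3 = 3.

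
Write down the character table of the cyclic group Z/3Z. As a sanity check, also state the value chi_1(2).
Character table of Z/3Z (irreps indexed chi_0,...,chi_2 with chi_k(m) = zeta_3^(k*m), zeta_3 = exp(2*pi*i/3)):
  irrep \ class  {0} (size 1)  {1} (size 1)    {2} (size 1)  
  chi_0          1             1               1             
  chi_1          1             exp(2*I*pi/3)   exp(-2*I*pi/3)
  chi_2          1             exp(-2*I*pi/3)  exp(2*I*pi/3) 

Spot check: chi_1(2) = zeta_3^(1*2) = zeta_3^2 = exp(-2*I*pi/3).

Argument: Z/3Z is abelian, so all 3 irreducible complex representations are 1-dimensional. They are given by chi_k(m) = zeta_3^(k*m) for k = 0,...,2. Row orthogonality: sum_m chi_k(m) conj(chi_l(m)) = 3 * [k = l].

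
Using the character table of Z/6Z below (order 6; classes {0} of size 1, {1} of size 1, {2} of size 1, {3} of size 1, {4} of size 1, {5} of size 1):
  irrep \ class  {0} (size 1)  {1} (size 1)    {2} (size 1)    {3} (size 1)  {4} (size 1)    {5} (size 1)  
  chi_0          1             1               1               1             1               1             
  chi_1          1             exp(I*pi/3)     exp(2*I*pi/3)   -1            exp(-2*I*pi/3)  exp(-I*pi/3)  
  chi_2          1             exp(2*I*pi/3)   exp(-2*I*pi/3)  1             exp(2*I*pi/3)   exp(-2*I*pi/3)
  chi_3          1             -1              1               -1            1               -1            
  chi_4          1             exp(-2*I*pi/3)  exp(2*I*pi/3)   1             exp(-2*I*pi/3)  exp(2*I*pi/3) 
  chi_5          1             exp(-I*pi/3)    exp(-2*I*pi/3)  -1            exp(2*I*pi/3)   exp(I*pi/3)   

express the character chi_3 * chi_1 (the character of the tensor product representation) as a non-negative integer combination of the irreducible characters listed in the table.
chi_3 tensor chi_1 = chi_4 (all other irreducibles have multiplicity 0).

Reasoning: The character of a tensor product is the pointwise product (chi_3 * chi_1)(C) = chi_3(C) * chi_1(C):
  {0}: (1)*(1), {1}: (-1)*(exp(I*pi/3)), {2}: (1)*(exp(2*I*pi/3)), {3}: (-1)*(-1), {4}: (1)*(exp(-2*I*pi/3)), {5}: (-1)*(exp(-I*pi/3))
so (chi_3 * chi_1) takes values
  {0} -> 1, {1} -> -exp(I*pi/3), {2} -> exp(2*I*pi/3), {3} -> 1, {4} -> exp(-2*I*pi/3), {5} -> -exp(-I*pi/3).
Now take the inner product of this character with each irreducible chi from the table, <chi_3*chi_1, chi> = (1/6) sum_C |C| (chi_3*chi_1)(C) conj(chi(C)):
  <chi_3*chi_1, chi_0> = (1/6)[1*(1)*conj(1) + 1*(-exp(I*pi/3))*conj(1) + 1*(exp(2*I*pi/3))*conj(1) + 1*(1)*conj(1) + 1*(exp(-2*I*pi/3))*conj(1) + 1*(-exp(-I*pi/3))*conj(1)]
      = (1/6)[(1) + (-exp(I*pi/3)) + (exp(2*I*pi/3)) + (1) + (exp(-2*I*pi/3)) + (-exp(-I*pi/3))] = 0/6 = 0
  <chi_3*chi_1, chi_1> = (1/6)[1*(1)*conj(1) + 1*(-exp(I*pi/3))*conj(exp(I*pi/3)) + 1*(exp(2*I*pi/3))*conj(exp(2*I*pi/3)) + 1*(1)*conj(-1) + 1*(exp(-2*I*pi/3))*conj(exp(-2*I*pi/3)) + 1*(-exp(-I*pi/3))*conj(exp(-I*pi/3))]
      = (1/6)[(1) + (-1) + (1) + (-1) + (1) + (-1)] = 0/6 = 0
  <chi_3*chi_1, chi_2> = (1/6)[1*(1)*conj(1) + 1*(-exp(I*pi/3))*conj(exp(2*I*pi/3)) + 1*(exp(2*I*pi/3))*conj(exp(-2*I*pi/3)) + 1*(1)*conj(1) + 1*(exp(-2*I*pi/3))*conj(exp(2*I*pi/3)) + 1*(-exp(-I*pi/3))*conj(exp(-2*I*pi/3))]
      = (1/6)[(1) + (-exp(-I*pi/3)) + (exp(-2*I*pi/3)) + (1) + (exp(2*I*pi/3)) + (-exp(I*pi/3))] = 0/6 = 0
  <chi_3*chi_1, chi_3> = (1/6)[1*(1)*conj(1) + 1*(-exp(I*pi/3))*conj(-1) + 1*(exp(2*I*pi/3))*conj(1) + 1*(1)*conj(-1) + 1*(exp(-2*I*pi/3))*conj(1) + 1*(-exp(-I*pi/3))*conj(-1)]
      = (1/6)[(1) + (exp(I*pi/3)) + (exp(2*I*pi/3)) + (-1) + (exp(-2*I*pi/3)) + (exp(-I*pi/3))] = 0/6 = 0
  <chi_3*chi_1, chi_4> = (1/6)[1*(1)*conj(1) + 1*(-exp(I*pi/3))*conj(exp(-2*I*pi/3)) + 1*(exp(2*I*pi/3))*conj(exp(2*I*pi/3)) + 1*(1)*conj(1) + 1*(exp(-2*I*pi/3))*conj(exp(-2*I*pi/3)) + 1*(-exp(-I*pi/3))*conj(exp(2*I*pi/3))]
      = (1/6)[(1) + (1) + (1) + (1) + (1) + (1)] = 6/6 = 1
  <chi_3*chi_1, chi_5> = (1/6)[1*(1)*conj(1) + 1*(-exp(I*pi/3))*conj(exp(-I*pi/3)) + 1*(exp(2*I*pi/3))*conj(exp(-2*I*pi/3)) + 1*(1)*conj(-1) + 1*(exp(-2*I*pi/3))*conj(exp(2*I*pi/3)) + 1*(-exp(-I*pi/3))*conj(exp(I*pi/3))]
      = (1/6)[(1) + (-exp(2*I*pi/3)) + (exp(-2*I*pi/3)) + (-1) + (exp(2*I*pi/3)) + (-exp(-2*I*pi/3))] = 0/6 = 0
(Exp terms are combined using exp(i*s)*conj(exp(i*t)) = exp(i*(s-t)), and sums of them are collapsed using the identity that for every m > 1 the m distinct m-th roots of unity sum to 0, e.g. 1 + exp(2*I*pi/3) + exp(-2*I*pi/3) = 0.)
Hence the multiplicities are chi_4: 1. Dimension check: dim(chi_3)*dim(chi_1) = 1*1 = 1 and sum (mult * dim) = 1*1 = 1.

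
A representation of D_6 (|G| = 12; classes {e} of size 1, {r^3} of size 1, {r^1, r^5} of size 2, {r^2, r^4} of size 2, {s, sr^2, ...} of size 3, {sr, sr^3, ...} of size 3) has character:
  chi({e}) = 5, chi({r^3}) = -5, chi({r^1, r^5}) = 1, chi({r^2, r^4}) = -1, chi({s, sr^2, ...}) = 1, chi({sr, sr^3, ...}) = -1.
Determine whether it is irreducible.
Not irreducible (reducible): <chi, chi> = 5 > 1.

Justification: <chi, chi> = (1/|G|) sum_C |C| * |chi(C)|^2 = (1/12)[1*|5|^2 + 1*|-5|^2 + 2*|1|^2 + 2*|-1|^2 + 3*|1|^2 + 3*|-1|^2]
  = (1/12)[(25) + (25) + (2) + (2) + (3) + (3)] = 60/12 = 5.
A character is irreducible iff <chi, chi> = 1, so this representation is reducible.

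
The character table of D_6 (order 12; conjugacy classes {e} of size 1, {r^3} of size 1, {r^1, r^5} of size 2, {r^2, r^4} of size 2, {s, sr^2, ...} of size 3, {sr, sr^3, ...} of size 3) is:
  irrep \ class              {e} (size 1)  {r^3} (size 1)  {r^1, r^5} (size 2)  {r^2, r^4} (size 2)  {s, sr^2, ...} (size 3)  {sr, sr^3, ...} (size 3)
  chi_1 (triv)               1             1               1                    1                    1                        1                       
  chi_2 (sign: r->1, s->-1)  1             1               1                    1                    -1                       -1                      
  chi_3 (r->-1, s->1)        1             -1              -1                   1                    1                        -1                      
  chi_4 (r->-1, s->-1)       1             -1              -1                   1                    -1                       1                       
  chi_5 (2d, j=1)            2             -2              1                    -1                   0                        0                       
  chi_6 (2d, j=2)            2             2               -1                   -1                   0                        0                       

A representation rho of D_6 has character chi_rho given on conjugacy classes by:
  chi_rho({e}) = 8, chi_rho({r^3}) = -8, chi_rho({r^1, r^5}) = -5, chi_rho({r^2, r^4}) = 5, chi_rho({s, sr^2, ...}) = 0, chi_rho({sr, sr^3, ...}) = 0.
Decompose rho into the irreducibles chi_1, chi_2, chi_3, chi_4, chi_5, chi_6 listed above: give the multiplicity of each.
Multiplicities: chi_1: 0, chi_2: 0, chi_3: 3, chi_4: 3, chi_5: 1, chi_6: 0.

Justification: Use <chi_rho, chi> = (1/|G|) sum_C |C| * chi_rho(C) * conj(chi(C)) with |G| = 12 for each irreducible chi in the table:
  <chi_rho, chi_1> = (1/12)[1*(8)*conj(1) + 1*(-8)*conj(1) + 2*(-5)*conj(1) + 2*(5)*conj(1) + 3*(0)*conj(1) + 3*(0)*conj(1)]
      = (1/12)[(8) + (-8) + (-10) + (10) + (0) + (0)] = 0/12 = 0
  <chi_rho, chi_2> = (1/12)[1*(8)*conj(1) + 1*(-8)*conj(1) + 2*(-5)*conj(1) + 2*(5)*conj(1) + 3*(0)*conj(-1) + 3*(0)*conj(-1)]
      = (1/12)[(8) + (-8) + (-10) + (10) + (0) + (0)] = 0/12 = 0
  <chi_rho, chi_3> = (1/12)[1*(8)*conj(1) + 1*(-8)*conj(-1) + 2*(-5)*conj(-1) + 2*(5)*conj(1) + 3*(0)*conj(1) + 3*(0)*conj(-1)]
      = (1/12)[(8) + (8) + (10) + (10) + (0) + (0)] = 36/12 = 3
  <chi_rho, chi_4> = (1/12)[1*(8)*conj(1) + 1*(-8)*conj(-1) + 2*(-5)*conj(-1) + 2*(5)*conj(1) + 3*(0)*conj(-1) + 3*(0)*conj(1)]
      = (1/12)[(8) + (8) + (10) + (10) + (0) + (0)] = 36/12 = 3
  <chi_rho, chi_5> = (1/12)[1*(8)*conj(2) + 1*(-8)*conj(-2) + 2*(-5)*conj(1) + 2*(5)*conj(-1) + 3*(0)*conj(0) + 3*(0)*conj(0)]
      = (1/12)[(16) + (16) + (-10) + (-10) + (0) + (0)] = 12/12 = 1
  <chi_rho, chi_6> = (1/12)[1*(8)*conj(2) + 1*(-8)*conj(2) + 2*(-5)*conj(-1) + 2*(5)*conj(-1) + 3*(0)*conj(0) + 3*(0)*conj(0)]
      = (1/12)[(16) + (-16) + (10) + (-10) + (0) + (0)] = 0/12 = 0
Dimension check: dim(rho) = sum (mult * dim) = 0*1 + 0*1 + 3*1 + 3*1 + 1*2 + 0*2 = 8 = chi_rho(e) = 8.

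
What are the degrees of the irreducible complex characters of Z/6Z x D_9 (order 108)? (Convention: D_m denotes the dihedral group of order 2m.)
Dimensions: 1, 1, 1, 1, 1, 1, 1, 1, 1, 1, 1, 1, 2, 2, 2, 2, 2, 2, 2, 2, 2, 2, 2, 2, 2, 2, 2, 2, 2, 2, 2, 2, 2, 2, 2, 2

Working: There are 36 irreducibles (= number of conjugacy classes). Their dimensions d_i satisfy sum d_i^2 = |G| = 108: 1 + 1 + 1 + 1 + 1 + 1 + 1 + 1 + 1 + 1 + 1 + 1 + 4 + 4 + 4 + 4 + 4 + 4 + 4 + 4 + 4 + 4 + 4 + 4 + 4 + 4 + 4 + 4 + 4 + 4 + 4 + 4 + 4 + 4 + 4 + 4 = 108. (For the product with Z/6Z: each of the 6 1-dim characters of Z/6Z tensors with each irrep of D_9, giving 6 copies of each D_9-dimension.)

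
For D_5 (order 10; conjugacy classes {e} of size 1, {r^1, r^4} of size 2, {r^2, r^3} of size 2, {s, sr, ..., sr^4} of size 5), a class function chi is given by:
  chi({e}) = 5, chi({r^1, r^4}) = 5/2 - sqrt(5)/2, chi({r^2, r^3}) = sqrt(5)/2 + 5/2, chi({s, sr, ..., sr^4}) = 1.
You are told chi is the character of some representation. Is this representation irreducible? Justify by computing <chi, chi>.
Not irreducible (reducible): <chi, chi> = 6 > 1.

Proof sketch: <chi, chi> = (1/|G|) sum_C |C| * |chi(C)|^2 = (1/10)[1*|5|^2 + 2*|5/2 - sqrt(5)/2|^2 + 2*|sqrt(5)/2 + 5/2|^2 + 5*|1|^2]
  = (1/10)[(25) + (15 - 5*sqrt(5)) + (5*sqrt(5) + 15) + (5)] = 60/10 = 6.
A character is irreducible iff <chi, chi> = 1, so this representation is reducible.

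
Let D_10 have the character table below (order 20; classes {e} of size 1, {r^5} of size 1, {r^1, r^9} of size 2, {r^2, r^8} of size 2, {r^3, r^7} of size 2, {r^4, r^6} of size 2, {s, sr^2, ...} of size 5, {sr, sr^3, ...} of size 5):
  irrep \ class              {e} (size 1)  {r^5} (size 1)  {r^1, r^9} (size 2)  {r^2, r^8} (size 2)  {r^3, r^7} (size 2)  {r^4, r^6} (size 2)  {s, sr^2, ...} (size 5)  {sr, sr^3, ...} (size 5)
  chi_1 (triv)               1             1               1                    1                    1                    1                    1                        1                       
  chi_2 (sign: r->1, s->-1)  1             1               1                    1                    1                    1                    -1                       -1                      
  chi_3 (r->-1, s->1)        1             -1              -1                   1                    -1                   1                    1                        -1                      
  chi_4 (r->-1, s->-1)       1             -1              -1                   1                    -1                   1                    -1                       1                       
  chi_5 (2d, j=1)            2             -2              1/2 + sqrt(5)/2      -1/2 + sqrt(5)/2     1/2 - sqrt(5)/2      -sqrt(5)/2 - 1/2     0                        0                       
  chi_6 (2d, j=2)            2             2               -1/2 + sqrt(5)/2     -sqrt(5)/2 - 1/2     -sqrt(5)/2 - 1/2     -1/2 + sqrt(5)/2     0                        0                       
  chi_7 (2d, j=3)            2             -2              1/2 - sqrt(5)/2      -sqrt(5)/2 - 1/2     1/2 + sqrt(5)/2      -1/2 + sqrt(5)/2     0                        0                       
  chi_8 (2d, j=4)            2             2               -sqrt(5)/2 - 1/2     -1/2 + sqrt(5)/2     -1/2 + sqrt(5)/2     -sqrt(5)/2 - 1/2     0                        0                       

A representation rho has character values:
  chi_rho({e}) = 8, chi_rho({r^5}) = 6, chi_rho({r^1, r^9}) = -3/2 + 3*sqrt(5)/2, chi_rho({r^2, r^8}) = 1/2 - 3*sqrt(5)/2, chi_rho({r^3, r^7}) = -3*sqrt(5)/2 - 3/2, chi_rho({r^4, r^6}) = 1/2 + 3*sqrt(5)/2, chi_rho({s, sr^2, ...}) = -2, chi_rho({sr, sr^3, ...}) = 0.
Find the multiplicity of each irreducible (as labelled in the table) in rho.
Multiplicities: chi_1: 0, chi_2: 1, chi_3: 0, chi_4: 1, chi_5: 0, chi_6: 3, chi_7: 0, chi_8: 0.

Details: Use <chi_rho, chi> = (1/|G|) sum_C |C| * chi_rho(C) * conj(chi(C)) with |G| = 20 for each irreducible chi in the table:
  <chi_rho, chi_1> = (1/20)[1*(8)*conj(1) + 1*(6)*conj(1) + 2*(-3/2 + 3*sqrt(5)/2)*conj(1) + 2*(1/2 - 3*sqrt(5)/2)*conj(1) + 2*(-3*sqrt(5)/2 - 3/2)*conj(1) + 2*(1/2 + 3*sqrt(5)/2)*conj(1) + 5*(-2)*conj(1) + 5*(0)*conj(1)]
      = (1/20)[(8) + (6) + (-3 + 3*sqrt(5)) + (1 - 3*sqrt(5)) + (-3*sqrt(5) - 3) + (1 + 3*sqrt(5)) + (-10) + (0)] = 0/20 = 0
  <chi_rho, chi_2> = (1/20)[1*(8)*conj(1) + 1*(6)*conj(1) + 2*(-3/2 + 3*sqrt(5)/2)*conj(1) + 2*(1/2 - 3*sqrt(5)/2)*conj(1) + 2*(-3*sqrt(5)/2 - 3/2)*conj(1) + 2*(1/2 + 3*sqrt(5)/2)*conj(1) + 5*(-2)*conj(-1) + 5*(0)*conj(-1)]
      = (1/20)[(8) + (6) + (-3 + 3*sqrt(5)) + (1 - 3*sqrt(5)) + (-3*sqrt(5) - 3) + (1 + 3*sqrt(5)) + (10) + (0)] = 20/20 = 1
  <chi_rho, chi_3> = (1/20)[1*(8)*conj(1) + 1*(6)*conj(-1) + 2*(-3/2 + 3*sqrt(5)/2)*conj(-1) + 2*(1/2 - 3*sqrt(5)/2)*conj(1) + 2*(-3*sqrt(5)/2 - 3/2)*conj(-1) + 2*(1/2 + 3*sqrt(5)/2)*conj(1) + 5*(-2)*conj(1) + 5*(0)*conj(-1)]
      = (1/20)[(8) + (-6) + (3 - 3*sqrt(5)) + (1 - 3*sqrt(5)) + (3 + 3*sqrt(5)) + (1 + 3*sqrt(5)) + (-10) + (0)] = 0/20 = 0
  <chi_rho, chi_4> = (1/20)[1*(8)*conj(1) + 1*(6)*conj(-1) + 2*(-3/2 + 3*sqrt(5)/2)*conj(-1) + 2*(1/2 - 3*sqrt(5)/2)*conj(1) + 2*(-3*sqrt(5)/2 - 3/2)*conj(-1) + 2*(1/2 + 3*sqrt(5)/2)*conj(1) + 5*(-2)*conj(-1) + 5*(0)*conj(1)]
      = (1/20)[(8) + (-6) + (3 - 3*sqrt(5)) + (1 - 3*sqrt(5)) + (3 + 3*sqrt(5)) + (1 + 3*sqrt(5)) + (10) + (0)] = 20/20 = 1
  <chi_rho, chi_5> = (1/20)[1*(8)*conj(2) + 1*(6)*conj(-2) + 2*(-3/2 + 3*sqrt(5)/2)*conj(1/2 + sqrt(5)/2) + 2*(1/2 - 3*sqrt(5)/2)*conj(-1/2 + sqrt(5)/2) + 2*(-3*sqrt(5)/2 - 3/2)*conj(1/2 - sqrt(5)/2) + 2*(1/2 + 3*sqrt(5)/2)*conj(-sqrt(5)/2 - 1/2) + 5*(-2)*conj(0) + 5*(0)*conj(0)]
      = (1/20)[(16) + (-12) + (6) + (-8 + 2*sqrt(5)) + (6) + (-8 - 2*sqrt(5)) + (0) + (0)] = 0/20 = 0
  <chi_rho, chi_6> = (1/20)[1*(8)*conj(2) + 1*(6)*conj(2) + 2*(-3/2 + 3*sqrt(5)/2)*conj(-1/2 + sqrt(5)/2) + 2*(1/2 - 3*sqrt(5)/2)*conj(-sqrt(5)/2 - 1/2) + 2*(-3*sqrt(5)/2 - 3/2)*conj(-sqrt(5)/2 - 1/2) + 2*(1/2 + 3*sqrt(5)/2)*conj(-1/2 + sqrt(5)/2) + 5*(-2)*conj(0) + 5*(0)*conj(0)]
      = (1/20)[(16) + (12) + (9 - 3*sqrt(5)) + (sqrt(5) + 7) + (3*sqrt(5) + 9) + (7 - sqrt(5)) + (0) + (0)] = 60/20 = 3
  <chi_rho, chi_7> = (1/20)[1*(8)*conj(2) + 1*(6)*conj(-2) + 2*(-3/2 + 3*sqrt(5)/2)*conj(1/2 - sqrt(5)/2) + 2*(1/2 - 3*sqrt(5)/2)*conj(-sqrt(5)/2 - 1/2) + 2*(-3*sqrt(5)/2 - 3/2)*conj(1/2 + sqrt(5)/2) + 2*(1/2 + 3*sqrt(5)/2)*conj(-1/2 + sqrt(5)/2) + 5*(-2)*conj(0) + 5*(0)*conj(0)]
      = (1/20)[(16) + (-12) + (-9 + 3*sqrt(5)) + (sqrt(5) + 7) + (-9 - 3*sqrt(5)) + (7 - sqrt(5)) + (0) + (0)] = 0/20 = 0
  <chi_rho, chi_8> = (1/20)[1*(8)*conj(2) + 1*(6)*conj(2) + 2*(-3/2 + 3*sqrt(5)/2)*conj(-sqrt(5)/2 - 1/2) + 2*(1/2 - 3*sqrt(5)/2)*conj(-1/2 + sqrt(5)/2) + 2*(-3*sqrt(5)/2 - 3/2)*conj(-1/2 + sqrt(5)/2) + 2*(1/2 + 3*sqrt(5)/2)*conj(-sqrt(5)/2 - 1/2) + 5*(-2)*conj(0) + 5*(0)*conj(0)]
      = (1/20)[(16) + (12) + (-6) + (-8 + 2*sqrt(5)) + (-6) + (-8 - 2*sqrt(5)) + (0) + (0)] = 0/20 = 0
Dimension check: dim(rho) = sum (mult * dim) = 0*1 + 1*1 + 0*1 + 1*1 + 0*2 + 3*2 + 0*2 + 0*2 = 8 = chi_rho(e) = 8.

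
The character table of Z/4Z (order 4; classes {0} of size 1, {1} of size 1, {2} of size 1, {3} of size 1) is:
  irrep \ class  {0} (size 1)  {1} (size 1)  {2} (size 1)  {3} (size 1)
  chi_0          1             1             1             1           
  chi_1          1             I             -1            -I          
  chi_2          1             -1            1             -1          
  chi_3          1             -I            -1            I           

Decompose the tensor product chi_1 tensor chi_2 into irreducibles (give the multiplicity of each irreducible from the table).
chi_1 tensor chi_2 = chi_3 (all other irreducibles have multiplicity 0).

Details: The character of a tensor product is the pointwise product (chi_1 * chi_2)(C) = chi_1(C) * chi_2(C):
  {0}: (1)*(1), {1}: (I)*(-1), {2}: (-1)*(1), {3}: (-I)*(-1)
so (chi_1 * chi_2) takes values
  {0} -> 1, {1} -> -I, {2} -> -1, {3} -> I.
Now take the inner product of this character with each irreducible chi from the table, <chi_1*chi_2, chi> = (1/4) sum_C |C| (chi_1*chi_2)(C) conj(chi(C)):
  <chi_1*chi_2, chi_0> = (1/4)[1*(1)*conj(1) + 1*(-I)*conj(1) + 1*(-1)*conj(1) + 1*(I)*conj(1)]
      = (1/4)[(1) + (-I) + (-1) + (I)] = 0/4 = 0
  <chi_1*chi_2, chi_1> = (1/4)[1*(1)*conj(1) + 1*(-I)*conj(I) + 1*(-1)*conj(-1) + 1*(I)*conj(-I)]
      = (1/4)[(1) + (-1) + (1) + (-1)] = 0/4 = 0
  <chi_1*chi_2, chi_2> = (1/4)[1*(1)*conj(1) + 1*(-I)*conj(-1) + 1*(-1)*conj(1) + 1*(I)*conj(-1)]
      = (1/4)[(1) + (I) + (-1) + (-I)] = 0/4 = 0
  <chi_1*chi_2, chi_3> = (1/4)[1*(1)*conj(1) + 1*(-I)*conj(-I) + 1*(-1)*conj(-1) + 1*(I)*conj(I)]
      = (1/4)[(1) + (1) + (1) + (1)] = 4/4 = 1
(Exp terms are combined using exp(i*s)*conj(exp(i*t)) = exp(i*(s-t)), and sums of them are collapsed using the identity that for every m > 1 the m distinct m-th roots of unity sum to 0, e.g. 1 + exp(2*I*pi/3) + exp(-2*I*pi/3) = 0.)
Hence the multiplicities are chi_3: 1. Dimension check: dim(chi_1)*dim(chi_2) = 1*1 = 1 and sum (mult * dim) = 1*1 = 1.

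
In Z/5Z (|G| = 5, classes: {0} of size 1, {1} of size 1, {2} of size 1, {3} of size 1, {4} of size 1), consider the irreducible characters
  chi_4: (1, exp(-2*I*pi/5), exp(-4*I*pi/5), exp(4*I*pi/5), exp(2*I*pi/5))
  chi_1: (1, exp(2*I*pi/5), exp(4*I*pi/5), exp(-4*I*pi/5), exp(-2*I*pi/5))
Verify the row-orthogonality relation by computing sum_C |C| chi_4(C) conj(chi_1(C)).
Sum = 0; so <chi_4, chi_1> = 0 (distinct irreducibles are orthogonal).

Reasoning: Compute term by term over conjugacy classes (|C| * chi_4(C) * conj(chi_1(C))):
  1*(1)*conj(1) + 1*(exp(-2*I*pi/5))*conj(exp(2*I*pi/5)) + 1*(exp(-4*I*pi/5))*conj(exp(4*I*pi/5)) + 1*(exp(4*I*pi/5))*conj(exp(-4*I*pi/5)) + 1*(exp(2*I*pi/5))*conj(exp(-2*I*pi/5))
  = (1) + (exp(-4*I*pi/5)) + (exp(2*I*pi/5)) + (exp(-2*I*pi/5)) + (exp(4*I*pi/5))
  = 0.
(Exp terms are combined using exp(i*s)*conj(exp(i*t)) = exp(i*(s-t)), and sums of them are collapsed using the identity that for every m > 1 the m distinct m-th roots of unity sum to 0, e.g. 1 + exp(2*I*pi/3) + exp(-2*I*pi/3) = 0.)
Dividing by |G| = 5 gives 0/5 = 0, matching the row-orthogonality relation <chi_4, chi_1> = [chi_4 = chi_1].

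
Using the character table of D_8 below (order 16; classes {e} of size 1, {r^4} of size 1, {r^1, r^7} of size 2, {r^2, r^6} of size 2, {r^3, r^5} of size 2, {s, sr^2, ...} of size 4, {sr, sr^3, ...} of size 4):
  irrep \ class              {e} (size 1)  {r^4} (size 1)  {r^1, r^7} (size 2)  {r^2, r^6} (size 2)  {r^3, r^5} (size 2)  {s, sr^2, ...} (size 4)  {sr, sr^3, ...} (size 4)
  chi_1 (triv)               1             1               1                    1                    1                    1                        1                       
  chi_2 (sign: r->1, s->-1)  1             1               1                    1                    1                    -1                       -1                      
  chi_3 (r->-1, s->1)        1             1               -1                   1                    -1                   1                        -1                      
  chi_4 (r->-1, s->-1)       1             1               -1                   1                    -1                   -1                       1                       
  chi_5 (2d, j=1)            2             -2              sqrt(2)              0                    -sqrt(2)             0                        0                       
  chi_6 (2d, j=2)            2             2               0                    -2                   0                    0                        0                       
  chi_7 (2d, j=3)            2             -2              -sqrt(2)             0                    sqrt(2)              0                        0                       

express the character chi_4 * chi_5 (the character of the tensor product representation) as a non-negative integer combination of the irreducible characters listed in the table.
chi_4 tensor chi_5 = chi_7 (all other irreducibles have multiplicity 0).

Details: The character of a tensor product is the pointwise product (chi_4 * chi_5)(C) = chi_4(C) * chi_5(C):
  {e}: (1)*(2), {r^4}: (1)*(-2), {r^1, r^7}: (-1)*(sqrt(2)), {r^2, r^6}: (1)*(0), {r^3, r^5}: (-1)*(-sqrt(2)), {s, sr^2, ...}: (-1)*(0), {sr, sr^3, ...}: (1)*(0)
so (chi_4 * chi_5) takes values
  {e} -> 2, {r^4} -> -2, {r^1, r^7} -> -sqrt(2), {r^2, r^6} -> 0, {r^3, r^5} -> sqrt(2), {s, sr^2, ...} -> 0, {sr, sr^3, ...} -> 0.
Now take the inner product of this character with each irreducible chi from the table, <chi_4*chi_5, chi> = (1/16) sum_C |C| (chi_4*chi_5)(C) conj(chi(C)):
  <chi_4*chi_5, chi_1> = (1/16)[1*(2)*conj(1) + 1*(-2)*conj(1) + 2*(-sqrt(2))*conj(1) + 2*(0)*conj(1) + 2*(sqrt(2))*conj(1) + 4*(0)*conj(1) + 4*(0)*conj(1)]
      = (1/16)[(2) + (-2) + (-2*sqrt(2)) + (0) + (2*sqrt(2)) + (0) + (0)] = 0/16 = 0
  <chi_4*chi_5, chi_2> = (1/16)[1*(2)*conj(1) + 1*(-2)*conj(1) + 2*(-sqrt(2))*conj(1) + 2*(0)*conj(1) + 2*(sqrt(2))*conj(1) + 4*(0)*conj(-1) + 4*(0)*conj(-1)]
      = (1/16)[(2) + (-2) + (-2*sqrt(2)) + (0) + (2*sqrt(2)) + (0) + (0)] = 0/16 = 0
  <chi_4*chi_5, chi_3> = (1/16)[1*(2)*conj(1) + 1*(-2)*conj(1) + 2*(-sqrt(2))*conj(-1) + 2*(0)*conj(1) + 2*(sqrt(2))*conj(-1) + 4*(0)*conj(1) + 4*(0)*conj(-1)]
      = (1/16)[(2) + (-2) + (2*sqrt(2)) + (0) + (-2*sqrt(2)) + (0) + (0)] = 0/16 = 0
  <chi_4*chi_5, chi_4> = (1/16)[1*(2)*conj(1) + 1*(-2)*conj(1) + 2*(-sqrt(2))*conj(-1) + 2*(0)*conj(1) + 2*(sqrt(2))*conj(-1) + 4*(0)*conj(-1) + 4*(0)*conj(1)]
      = (1/16)[(2) + (-2) + (2*sqrt(2)) + (0) + (-2*sqrt(2)) + (0) + (0)] = 0/16 = 0
  <chi_4*chi_5, chi_5> = (1/16)[1*(2)*conj(2) + 1*(-2)*conj(-2) + 2*(-sqrt(2))*conj(sqrt(2)) + 2*(0)*conj(0) + 2*(sqrt(2))*conj(-sqrt(2)) + 4*(0)*conj(0) + 4*(0)*conj(0)]
      = (1/16)[(4) + (4) + (-4) + (0) + (-4) + (0) + (0)] = 0/16 = 0
  <chi_4*chi_5, chi_6> = (1/16)[1*(2)*conj(2) + 1*(-2)*conj(2) + 2*(-sqrt(2))*conj(0) + 2*(0)*conj(-2) + 2*(sqrt(2))*conj(0) + 4*(0)*conj(0) + 4*(0)*conj(0)]
      = (1/16)[(4) + (-4) + (0) + (0) + (0) + (0) + (0)] = 0/16 = 0
  <chi_4*chi_5, chi_7> = (1/16)[1*(2)*conj(2) + 1*(-2)*conj(-2) + 2*(-sqrt(2))*conj(-sqrt(2)) + 2*(0)*conj(0) + 2*(sqrt(2))*conj(sqrt(2)) + 4*(0)*conj(0) + 4*(0)*conj(0)]
      = (1/16)[(4) + (4) + (4) + (0) + (4) + (0) + (0)] = 16/16 = 1
Hence the multiplicities are chi_7: 1. Dimension check: dim(chi_4)*dim(chi_5) = 1*2 = 2 and sum (mult * dim) = 1*2 = 2.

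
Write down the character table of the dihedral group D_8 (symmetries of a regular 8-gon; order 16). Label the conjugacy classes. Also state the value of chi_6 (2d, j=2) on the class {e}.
Conjugacy classes: {e} of size 1, {r^4} of size 1, {r^1, r^7} of size 2, {r^2, r^6} of size 2, {r^3, r^5} of size 2, {s, sr^2, ...} of size 4, {sr, sr^3, ...} of size 4.
Character table:
  irrep \ class              {e} (size 1)  {r^4} (size 1)  {r^1, r^7} (size 2)  {r^2, r^6} (size 2)  {r^3, r^5} (size 2)  {s, sr^2, ...} (size 4)  {sr, sr^3, ...} (size 4)
  chi_1 (triv)               1             1               1                    1                    1                    1                        1                       
  chi_2 (sign: r->1, s->-1)  1             1               1                    1                    1                    -1                       -1                      
  chi_3 (r->-1, s->1)        1             1               -1                   1                    -1                   1                        -1                      
  chi_4 (r->-1, s->-1)       1             1               -1                   1                    -1                   -1                       1                       
  chi_5 (2d, j=1)            2             -2              sqrt(2)              0                    -sqrt(2)             0                        0                       
  chi_6 (2d, j=2)            2             2               0                    -2                   0                    0                        0                       
  chi_7 (2d, j=3)            2             -2              -sqrt(2)             0                    sqrt(2)              0                        0                       

Spot check: chi_6 (2d, j=2) on {e} = 2.

Reasoning: D_8 has order 2*8 = 16 with 7 conjugacy classes, hence 7 irreducibles. Sum of squared dims 1 + 1 + 1 + 1 + 4 + 4 + 4 = 16 = |G|. Linear characters come from the abelianisation; the 2-dimensional irreps have character r^k -> 2*cos(2*pi*j*k/8), reflections -> 0.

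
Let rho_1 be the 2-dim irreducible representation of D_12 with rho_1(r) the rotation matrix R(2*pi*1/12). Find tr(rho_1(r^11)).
chi_{rho_1}(r^11) = 2*cos(2*pi*1*11/12) = sqrt(3)

Explanation: rho_1(r^11) is rotation by angle 2*pi*1*11/12, whose trace is 2*cos(2*pi*1*11/12) = sqrt(3).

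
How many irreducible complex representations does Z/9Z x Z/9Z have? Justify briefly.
81

The number of irreducible complex representations of a finite group equals its number of conjugacy classes. Z/9Z x Z/9Z is abelian of order 81, so every element is its own conjugacy class: 81 classes, so Z/9Z x Z/9Z (order 81) has exactly 81 irreducible complex representations.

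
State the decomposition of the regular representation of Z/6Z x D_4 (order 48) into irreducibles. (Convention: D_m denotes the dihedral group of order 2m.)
Each irreducible V_i of dimension d_i appears with multiplicity d_i, i.e. rho_reg = (direct sum over all irreducibles V_i) d_i V_i. The irreducible dimensions for Z/6Z x D_4 are 1, 1, 1, 1, 1, 1, 1, 1, 1, 1, 1, 1, 1, 1, 1, 1, 1, 1, 1, 1, 1, 1, 1, 1, 2, 2, 2, 2, 2, 2: 24 irreducibles of dimension 1, each with multiplicity 1; 6 irreducibles of dimension 2, each with multiplicity 2. Total dimension 24*1*1 + 6*2*2 = 48 = |G|.

Reasoning: General theorem: in the regular representation of a finite group G, each irreducible appears with multiplicity equal to its dimension. Check: dim(rho_reg) = sum d_i^2 = 1 + 1 + 1 + 1 + 1 + 1 + 1 + 1 + 1 + 1 + 1 + 1 + 1 + 1 + 1 + 1 + 1 + 1 + 1 + 1 + 1 + 1 + 1 + 1 + 4 + 4 + 4 + 4 + 4 + 4 = 48 = |G|.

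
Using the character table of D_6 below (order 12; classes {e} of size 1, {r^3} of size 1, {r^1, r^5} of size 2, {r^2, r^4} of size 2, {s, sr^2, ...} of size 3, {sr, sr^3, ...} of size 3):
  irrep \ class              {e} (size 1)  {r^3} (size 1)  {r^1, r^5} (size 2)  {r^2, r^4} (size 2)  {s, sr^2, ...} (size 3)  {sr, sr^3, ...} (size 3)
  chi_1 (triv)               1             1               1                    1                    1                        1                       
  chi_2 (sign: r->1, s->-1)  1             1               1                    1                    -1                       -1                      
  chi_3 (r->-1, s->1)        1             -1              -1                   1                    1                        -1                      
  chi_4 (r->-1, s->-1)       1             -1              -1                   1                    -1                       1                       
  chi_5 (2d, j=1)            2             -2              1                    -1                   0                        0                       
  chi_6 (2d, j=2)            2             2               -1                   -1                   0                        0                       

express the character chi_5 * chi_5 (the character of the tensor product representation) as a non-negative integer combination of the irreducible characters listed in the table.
chi_5 tensor chi_5 = chi_1 + chi_2 + chi_6 (all other irreducibles have multiplicity 0).

Argument: The character of a tensor product is the pointwise product (chi_5 * chi_5)(C) = chi_5(C) * chi_5(C):
  {e}: (2)*(2), {r^3}: (-2)*(-2), {r^1, r^5}: (1)*(1), {r^2, r^4}: (-1)*(-1), {s, sr^2, ...}: (0)*(0), {sr, sr^3, ...}: (0)*(0)
so (chi_5 * chi_5) takes values
  {e} -> 4, {r^3} -> 4, {r^1, r^5} -> 1, {r^2, r^4} -> 1, {s, sr^2, ...} -> 0, {sr, sr^3, ...} -> 0.
Now take the inner product of this character with each irreducible chi from the table, <chi_5*chi_5, chi> = (1/12) sum_C |C| (chi_5*chi_5)(C) conj(chi(C)):
  <chi_5*chi_5, chi_1> = (1/12)[1*(4)*conj(1) + 1*(4)*conj(1) + 2*(1)*conj(1) + 2*(1)*conj(1) + 3*(0)*conj(1) + 3*(0)*conj(1)]
      = (1/12)[(4) + (4) + (2) + (2) + (0) + (0)] = 12/12 = 1
  <chi_5*chi_5, chi_2> = (1/12)[1*(4)*conj(1) + 1*(4)*conj(1) + 2*(1)*conj(1) + 2*(1)*conj(1) + 3*(0)*conj(-1) + 3*(0)*conj(-1)]
      = (1/12)[(4) + (4) + (2) + (2) + (0) + (0)] = 12/12 = 1
  <chi_5*chi_5, chi_3> = (1/12)[1*(4)*conj(1) + 1*(4)*conj(-1) + 2*(1)*conj(-1) + 2*(1)*conj(1) + 3*(0)*conj(1) + 3*(0)*conj(-1)]
      = (1/12)[(4) + (-4) + (-2) + (2) + (0) + (0)] = 0/12 = 0
  <chi_5*chi_5, chi_4> = (1/12)[1*(4)*conj(1) + 1*(4)*conj(-1) + 2*(1)*conj(-1) + 2*(1)*conj(1) + 3*(0)*conj(-1) + 3*(0)*conj(1)]
      = (1/12)[(4) + (-4) + (-2) + (2) + (0) + (0)] = 0/12 = 0
  <chi_5*chi_5, chi_5> = (1/12)[1*(4)*conj(2) + 1*(4)*conj(-2) + 2*(1)*conj(1) + 2*(1)*conj(-1) + 3*(0)*conj(0) + 3*(0)*conj(0)]
      = (1/12)[(8) + (-8) + (2) + (-2) + (0) + (0)] = 0/12 = 0
  <chi_5*chi_5, chi_6> = (1/12)[1*(4)*conj(2) + 1*(4)*conj(2) + 2*(1)*conj(-1) + 2*(1)*conj(-1) + 3*(0)*conj(0) + 3*(0)*conj(0)]
      = (1/12)[(8) + (8) + (-2) + (-2) + (0) + (0)] = 12/12 = 1
Hence the multiplicities are chi_1: 1, chi_2: 1, chi_6: 1. Dimension check: dim(chi_5)*dim(chi_5) = 2*2 = 4 and sum (mult * dim) = 1*1 + 1*1 + 1*2 = 4.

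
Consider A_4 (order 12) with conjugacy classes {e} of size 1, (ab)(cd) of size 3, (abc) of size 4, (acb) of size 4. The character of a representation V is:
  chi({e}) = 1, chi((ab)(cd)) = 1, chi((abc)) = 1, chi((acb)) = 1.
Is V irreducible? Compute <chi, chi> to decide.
Irreducible: <chi, chi> = 1.

Argument: <chi, chi> = (1/|G|) sum_C |C| * |chi(C)|^2 = (1/12)[1*|1|^2 + 3*|1|^2 + 4*|1|^2 + 4*|1|^2]
  = (1/12)[(1) + (3) + (4) + (4)] = 12/12 = 1.
(Exp terms are combined using exp(i*s)*conj(exp(i*t)) = exp(i*(s-t)), and sums of them are collapsed using the identity that for every m > 1 the m distinct m-th roots of unity sum to 0, e.g. 1 + exp(2*I*pi/3) + exp(-2*I*pi/3) = 0.)
A character is irreducible iff <chi, chi> = 1, so this representation is irreducible.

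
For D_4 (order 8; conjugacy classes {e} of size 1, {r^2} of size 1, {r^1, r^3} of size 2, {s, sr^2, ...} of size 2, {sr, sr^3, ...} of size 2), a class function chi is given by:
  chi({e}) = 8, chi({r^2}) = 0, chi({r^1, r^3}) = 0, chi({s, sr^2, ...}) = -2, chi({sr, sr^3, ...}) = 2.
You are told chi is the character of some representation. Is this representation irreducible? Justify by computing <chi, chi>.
Not irreducible (reducible): <chi, chi> = 10 > 1.

Solution. <chi, chi> = (1/|G|) sum_C |C| * |chi(C)|^2 = (1/8)[1*|8|^2 + 1*|0|^2 + 2*|0|^2 + 2*|-2|^2 + 2*|2|^2]
  = (1/8)[(64) + (0) + (0) + (8) + (8)] = 80/8 = 10.
A character is irreducible iff <chi, chi> = 1, so this representation is reducible.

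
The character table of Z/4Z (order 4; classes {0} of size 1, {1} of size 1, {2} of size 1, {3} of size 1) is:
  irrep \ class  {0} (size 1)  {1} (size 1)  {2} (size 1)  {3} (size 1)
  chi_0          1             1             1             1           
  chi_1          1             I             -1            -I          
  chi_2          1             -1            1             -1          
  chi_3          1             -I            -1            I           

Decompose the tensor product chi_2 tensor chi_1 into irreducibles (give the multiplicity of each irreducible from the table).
chi_2 tensor chi_1 = chi_3 (all other irreducibles have multiplicity 0).

Working: The character of a tensor product is the pointwise product (chi_2 * chi_1)(C) = chi_2(C) * chi_1(C):
  {0}: (1)*(1), {1}: (-1)*(I), {2}: (1)*(-1), {3}: (-1)*(-I)
so (chi_2 * chi_1) takes values
  {0} -> 1, {1} -> -I, {2} -> -1, {3} -> I.
Now take the inner product of this character with each irreducible chi from the table, <chi_2*chi_1, chi> = (1/4) sum_C |C| (chi_2*chi_1)(C) conj(chi(C)):
  <chi_2*chi_1, chi_0> = (1/4)[1*(1)*conj(1) + 1*(-I)*conj(1) + 1*(-1)*conj(1) + 1*(I)*conj(1)]
      = (1/4)[(1) + (-I) + (-1) + (I)] = 0/4 = 0
  <chi_2*chi_1, chi_1> = (1/4)[1*(1)*conj(1) + 1*(-I)*conj(I) + 1*(-1)*conj(-1) + 1*(I)*conj(-I)]
      = (1/4)[(1) + (-1) + (1) + (-1)] = 0/4 = 0
  <chi_2*chi_1, chi_2> = (1/4)[1*(1)*conj(1) + 1*(-I)*conj(-1) + 1*(-1)*conj(1) + 1*(I)*conj(-1)]
      = (1/4)[(1) + (I) + (-1) + (-I)] = 0/4 = 0
  <chi_2*chi_1, chi_3> = (1/4)[1*(1)*conj(1) + 1*(-I)*conj(-I) + 1*(-1)*conj(-1) + 1*(I)*conj(I)]
      = (1/4)[(1) + (1) + (1) + (1)] = 4/4 = 1
(Exp terms are combined using exp(i*s)*conj(exp(i*t)) = exp(i*(s-t)), and sums of them are collapsed using the identity that for every m > 1 the m distinct m-th roots of unity sum to 0, e.g. 1 + exp(2*I*pi/3) + exp(-2*I*pi/3) = 0.)
Hence the multiplicities are chi_3: 1. Dimension check: dim(chi_2)*dim(chi_1) = 1*1 = 1 and sum (mult * dim) = 1*1 = 1.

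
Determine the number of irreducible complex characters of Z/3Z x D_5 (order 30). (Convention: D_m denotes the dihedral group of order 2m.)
12

Justification: The number of irreducible complex representations of a finite group equals its number of conjugacy classes. For a direct product, #classes(G x H) = #classes(G) * #classes(H). Z/3Z has 3 classes (abelian), D_5 has 4 classes, so 3 * 4 = 12, so Z/3Z x D_5 (order 30) has exactly 12 irreducible complex representations.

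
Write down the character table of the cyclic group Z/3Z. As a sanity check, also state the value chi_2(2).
Character table of Z/3Z (irreps indexed chi_0,...,chi_2 with chi_k(m) = zeta_3^(k*m), zeta_3 = exp(2*pi*i/3)):
  irrep \ class  {0} (size 1)  {1} (size 1)    {2} (size 1)  
  chi_0          1             1               1             
  chi_1          1             exp(2*I*pi/3)   exp(-2*I*pi/3)
  chi_2          1             exp(-2*I*pi/3)  exp(2*I*pi/3) 

Spot check: chi_2(2) = zeta_3^(2*2) = zeta_3^4 = exp(2*I*pi/3).

Why: Z/3Z is abelian, so all 3 irreducible complex representations are 1-dimensional. They are given by chi_k(m) = zeta_3^(k*m) for k = 0,...,2. Row orthogonality: sum_m chi_k(m) conj(chi_l(m)) = 3 * [k = l].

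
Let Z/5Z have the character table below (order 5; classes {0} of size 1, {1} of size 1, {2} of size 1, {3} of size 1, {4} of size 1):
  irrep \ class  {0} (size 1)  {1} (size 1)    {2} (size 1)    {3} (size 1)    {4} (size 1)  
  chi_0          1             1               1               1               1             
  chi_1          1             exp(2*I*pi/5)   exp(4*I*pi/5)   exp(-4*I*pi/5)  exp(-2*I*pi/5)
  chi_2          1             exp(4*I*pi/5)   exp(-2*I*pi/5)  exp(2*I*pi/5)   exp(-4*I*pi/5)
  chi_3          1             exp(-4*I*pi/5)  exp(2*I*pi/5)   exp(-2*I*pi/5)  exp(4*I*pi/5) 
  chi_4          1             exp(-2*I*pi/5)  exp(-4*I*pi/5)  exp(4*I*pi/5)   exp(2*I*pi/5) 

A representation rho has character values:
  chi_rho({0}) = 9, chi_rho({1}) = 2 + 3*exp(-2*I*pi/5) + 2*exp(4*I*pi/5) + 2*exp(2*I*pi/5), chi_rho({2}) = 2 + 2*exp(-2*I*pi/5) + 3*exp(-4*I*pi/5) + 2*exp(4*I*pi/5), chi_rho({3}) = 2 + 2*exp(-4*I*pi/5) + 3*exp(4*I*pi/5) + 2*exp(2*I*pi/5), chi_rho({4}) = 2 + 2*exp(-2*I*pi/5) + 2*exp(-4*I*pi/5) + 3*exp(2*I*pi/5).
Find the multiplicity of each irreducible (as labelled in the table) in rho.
Multiplicities: chi_0: 2, chi_1: 2, chi_2: 2, chi_3: 0, chi_4: 3.

Explanation: Use <chi_rho, chi> = (1/|G|) sum_C |C| * chi_rho(C) * conj(chi(C)) with |G| = 5 for each irreducible chi in the table:
  <chi_rho, chi_0> = (1/5)[1*(9)*conj(1) + 1*(2 + 3*exp(-2*I*pi/5) + 2*exp(4*I*pi/5) + 2*exp(2*I*pi/5))*conj(1) + 1*(2 + 2*exp(-2*I*pi/5) + 3*exp(-4*I*pi/5) + 2*exp(4*I*pi/5))*conj(1) + 1*(2 + 2*exp(-4*I*pi/5) + 3*exp(4*I*pi/5) + 2*exp(2*I*pi/5))*conj(1) + 1*(2 + 2*exp(-2*I*pi/5) + 2*exp(-4*I*pi/5) + 3*exp(2*I*pi/5))*conj(1)]
      = (1/5)[(9) + (2 + 3*exp(-2*I*pi/5) + 2*exp(4*I*pi/5) + 2*exp(2*I*pi/5)) + (2 + 2*exp(-2*I*pi/5) + 3*exp(-4*I*pi/5) + 2*exp(4*I*pi/5)) + (2 + 2*exp(-4*I*pi/5) + 3*exp(4*I*pi/5) + 2*exp(2*I*pi/5)) + (2 + 2*exp(-2*I*pi/5) + 2*exp(-4*I*pi/5) + 3*exp(2*I*pi/5))] = 10/5 = 2
  <chi_rho, chi_1> = (1/5)[1*(9)*conj(1) + 1*(2 + 3*exp(-2*I*pi/5) + 2*exp(4*I*pi/5) + 2*exp(2*I*pi/5))*conj(exp(2*I*pi/5)) + 1*(2 + 2*exp(-2*I*pi/5) + 3*exp(-4*I*pi/5) + 2*exp(4*I*pi/5))*conj(exp(4*I*pi/5)) + 1*(2 + 2*exp(-4*I*pi/5) + 3*exp(4*I*pi/5) + 2*exp(2*I*pi/5))*conj(exp(-4*I*pi/5)) + 1*(2 + 2*exp(-2*I*pi/5) + 2*exp(-4*I*pi/5) + 3*exp(2*I*pi/5))*conj(exp(-2*I*pi/5))]
      = (1/5)[(9) + (2 + 2*exp(-2*I*pi/5) + 3*exp(-4*I*pi/5) + 2*exp(2*I*pi/5)) + (2 + 2*exp(-4*I*pi/5) + 2*exp(4*I*pi/5) + 3*exp(2*I*pi/5)) + (2 + 3*exp(-2*I*pi/5) + 2*exp(-4*I*pi/5) + 2*exp(4*I*pi/5)) + (2 + 2*exp(-2*I*pi/5) + 3*exp(4*I*pi/5) + 2*exp(2*I*pi/5))] = 10/5 = 2
  <chi_rho, chi_2> = (1/5)[1*(9)*conj(1) + 1*(2 + 3*exp(-2*I*pi/5) + 2*exp(4*I*pi/5) + 2*exp(2*I*pi/5))*conj(exp(4*I*pi/5)) + 1*(2 + 2*exp(-2*I*pi/5) + 3*exp(-4*I*pi/5) + 2*exp(4*I*pi/5))*conj(exp(-2*I*pi/5)) + 1*(2 + 2*exp(-4*I*pi/5) + 3*exp(4*I*pi/5) + 2*exp(2*I*pi/5))*conj(exp(2*I*pi/5)) + 1*(2 + 2*exp(-2*I*pi/5) + 2*exp(-4*I*pi/5) + 3*exp(2*I*pi/5))*conj(exp(-4*I*pi/5))]
      = (1/5)[(9) + (2 + 2*exp(-2*I*pi/5) + 2*exp(-4*I*pi/5) + 3*exp(4*I*pi/5)) + (2 + 3*exp(-2*I*pi/5) + 2*exp(-4*I*pi/5) + 2*exp(2*I*pi/5)) + (2 + 2*exp(-2*I*pi/5) + 2*exp(4*I*pi/5) + 3*exp(2*I*pi/5)) + (2 + 3*exp(-4*I*pi/5) + 2*exp(4*I*pi/5) + 2*exp(2*I*pi/5))] = 10/5 = 2
  <chi_rho, chi_3> = (1/5)[1*(9)*conj(1) + 1*(2 + 3*exp(-2*I*pi/5) + 2*exp(4*I*pi/5) + 2*exp(2*I*pi/5))*conj(exp(-4*I*pi/5)) + 1*(2 + 2*exp(-2*I*pi/5) + 3*exp(-4*I*pi/5) + 2*exp(4*I*pi/5))*conj(exp(2*I*pi/5)) + 1*(2 + 2*exp(-4*I*pi/5) + 3*exp(4*I*pi/5) + 2*exp(2*I*pi/5))*conj(exp(-2*I*pi/5)) + 1*(2 + 2*exp(-2*I*pi/5) + 2*exp(-4*I*pi/5) + 3*exp(2*I*pi/5))*conj(exp(4*I*pi/5))]
      = (1/5)[(9) + (2*exp(-2*I*pi/5) + 2*exp(-4*I*pi/5) + 2*exp(4*I*pi/5) + 3*exp(2*I*pi/5)) + (2*exp(-2*I*pi/5) + 2*exp(-4*I*pi/5) + 3*exp(4*I*pi/5) + 2*exp(2*I*pi/5)) + (2*exp(-2*I*pi/5) + 3*exp(-4*I*pi/5) + 2*exp(4*I*pi/5) + 2*exp(2*I*pi/5)) + (3*exp(-2*I*pi/5) + 2*exp(-4*I*pi/5) + 2*exp(4*I*pi/5) + 2*exp(2*I*pi/5))] = 0/5 = 0
  <chi_rho, chi_4> = (1/5)[1*(9)*conj(1) + 1*(2 + 3*exp(-2*I*pi/5) + 2*exp(4*I*pi/5) + 2*exp(2*I*pi/5))*conj(exp(-2*I*pi/5)) + 1*(2 + 2*exp(-2*I*pi/5) + 3*exp(-4*I*pi/5) + 2*exp(4*I*pi/5))*conj(exp(-4*I*pi/5)) + 1*(2 + 2*exp(-4*I*pi/5) + 3*exp(4*I*pi/5) + 2*exp(2*I*pi/5))*conj(exp(4*I*pi/5)) + 1*(2 + 2*exp(-2*I*pi/5) + 2*exp(-4*I*pi/5) + 3*exp(2*I*pi/5))*conj(exp(2*I*pi/5))]
      = (1/5)[(9) + (3 + 2*exp(-4*I*pi/5) + 2*exp(4*I*pi/5) + 2*exp(2*I*pi/5)) + (3 + 2*exp(-2*I*pi/5) + 2*exp(4*I*pi/5) + 2*exp(2*I*pi/5)) + (3 + 2*exp(-2*I*pi/5) + 2*exp(-4*I*pi/5) + 2*exp(2*I*pi/5)) + (3 + 2*exp(-2*I*pi/5) + 2*exp(-4*I*pi/5) + 2*exp(4*I*pi/5))] = 15/5 = 3
(Exp terms are combined using exp(i*s)*conj(exp(i*t)) = exp(i*(s-t)), and sums of them are collapsed using the identity that for every m > 1 the m distinct m-th roots of unity sum to 0, e.g. 1 + exp(2*I*pi/3) + exp(-2*I*pi/3) = 0.)
Dimension check: dim(rho) = sum (mult * dim) = 2*1 + 2*1 + 2*1 + 0*1 + 3*1 = 9 = chi_rho(e) = 9.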